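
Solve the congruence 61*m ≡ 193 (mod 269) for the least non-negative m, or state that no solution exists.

gcd(61, 269) = 1, so a unique solution mod 269 exists.
61⁻¹ ≡ 172 (mod 269).
m ≡ 172*193 ≡ 109 (mod 269).

109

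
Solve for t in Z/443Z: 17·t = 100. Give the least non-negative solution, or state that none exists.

gcd(17, 443) = 1, so a unique solution mod 443 exists.
17⁻¹ ≡ 417 (mod 443).
t ≡ 417·100 ≡ 58 (mod 443).

58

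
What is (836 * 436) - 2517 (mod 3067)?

836 * 436 = 364496 ≡ 2590 (mod 3067)
2590 - 2517 = 73

73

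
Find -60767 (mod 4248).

2953

-60767 = -15×4248 + 2953, so -60767 ≡ 2953 (mod 4248).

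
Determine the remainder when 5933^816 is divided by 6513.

By square-and-multiply:
816 in binary is 1100110000, i.e. 816 = 512 + 256 + 32 + 16.
5933^1 ≡ 5933 (mod 6513)
5933^2 ≡ 5933^2 = 35200489 ≡ 4237 (mod 6513)
5933^4 ≡ 4237^2 = 17952169 ≡ 2341 (mod 6513)
5933^8 ≡ 2341^2 = 5480281 ≡ 2848 (mod 6513)
5933^16 ≡ 2848^2 = 8111104 ≡ 2419 (mod 6513)
5933^32 ≡ 2419^2 = 5851561 ≡ 2887 (mod 6513)
5933^64 ≡ 2887^2 = 8334769 ≡ 4642 (mod 6513)
5933^128 ≡ 4642^2 = 21548164 ≡ 3160 (mod 6513)
5933^256 ≡ 3160^2 = 9985600 ≡ 1171 (mod 6513)
5933^512 ≡ 1171^2 = 1371241 ≡ 3511 (mod 6513)
5933^816 = 5933^512 × 5933^256 × 5933^32 × 5933^16 ≡ 3511 × 1171 × 2887 × 2419 (mod 6513).
Accumulate the product:
3511 × 1171 = 4111381 ≡ 1678
1678 × 2887 = 4844386 ≡ 5227
5227 × 2419 = 12644113 ≡ 2380

2380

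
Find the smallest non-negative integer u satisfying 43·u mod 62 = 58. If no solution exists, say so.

10

gcd(43, 62) = 1, so a unique solution mod 62 exists.
43⁻¹ ≡ 13 (mod 62).
u ≡ 13·58 ≡ 10 (mod 62).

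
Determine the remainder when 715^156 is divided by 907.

156 in binary is 10011100, i.e. 156 = 128 + 16 + 8 + 4.
715^1 ≡ 715 (mod 907)
715^2 ≡ 715^2 = 511225 ≡ 584 (mod 907)
715^4 ≡ 584^2 = 341056 ≡ 24 (mod 907)
715^8 ≡ 24^2 = 576 (mod 907)
715^16 ≡ 576^2 = 331776 ≡ 721 (mod 907)
715^32 ≡ 721^2 = 519841 ≡ 130 (mod 907)
715^64 ≡ 130^2 = 16900 ≡ 574 (mod 907)
715^128 ≡ 574^2 = 329476 ≡ 235 (mod 907)
715^156 = 715^128 * 715^16 * 715^8 * 715^4 ≡ 235 * 721 * 576 * 24 (mod 907).
Accumulate the product:
235 * 721 = 169435 ≡ 733
733 * 576 = 422208 ≡ 453
453 * 24 = 10872 ≡ 895

895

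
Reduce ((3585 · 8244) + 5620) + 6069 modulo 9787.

9689

3585 · 8244 = 29554740 ≡ 7787 (mod 9787)
7787 + 5620 = 13407 ≡ 3620 (mod 9787)
3620 + 6069 = 9689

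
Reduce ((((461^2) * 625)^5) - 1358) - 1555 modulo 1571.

339

(461)^2 ≡ 436 (mod 1571)
436 * 625 = 272500 ≡ 717 (mod 1571)
(717)^5 ≡ 110 (mod 1571)
110 - 1358 = -1248 ≡ 323 (mod 1571)
323 - 1555 = -1232 ≡ 339 (mod 1571)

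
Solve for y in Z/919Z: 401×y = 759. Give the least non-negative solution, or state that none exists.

529

gcd(401, 919) = 1, so a unique solution mod 919 exists.
401⁻¹ ≡ 864 (mod 919).
y ≡ 864×759 ≡ 529 (mod 919).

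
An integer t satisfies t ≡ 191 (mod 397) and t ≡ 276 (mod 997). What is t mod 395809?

333274

397⁻¹ mod 997: 397*221 ≡ 1 (mod 997), so 397⁻¹ ≡ 221.
t = 191 + 397*((276 − 191)*221 mod 997) = 191 + 397*839 = 333274.
Check: 333274 mod 397 = 191, 333274 mod 997 = 276. ✓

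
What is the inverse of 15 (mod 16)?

16 = 1*15 + 1
15 = 15*1 + 0
gcd(15, 16) = 1, so the inverse exists.
Bézout: 1 = 1*16 − 1*15.
So 15⁻¹ ≡ −1 ≡ 15 (mod 16).

15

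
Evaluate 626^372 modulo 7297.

By square-and-multiply:
372 in binary is 101110100, i.e. 372 = 256 + 64 + 32 + 16 + 4.
626^1 ≡ 626 (mod 7297)
626^2 ≡ 626^2 = 391876 ≡ 5135 (mod 7297)
626^4 ≡ 5135^2 = 26368225 ≡ 4164 (mod 7297)
626^8 ≡ 4164^2 = 17338896 ≡ 1224 (mod 7297)
626^16 ≡ 1224^2 = 1498176 ≡ 2291 (mod 7297)
626^32 ≡ 2291^2 = 5248681 ≡ 2138 (mod 7297)
626^64 ≡ 2138^2 = 4571044 ≡ 3122 (mod 7297)
626^128 ≡ 3122^2 = 9746884 ≡ 5389 (mod 7297)
626^256 ≡ 5389^2 = 29041321 ≡ 6558 (mod 7297)
626^372 = 626^256 · 626^64 · 626^32 · 626^16 · 626^4 ≡ 6558 · 3122 · 2138 · 2291 · 4164 (mod 7297).
Accumulate the product:
6558 · 3122 = 20474076 ≡ 5991
5991 · 2138 = 12808758 ≡ 2523
2523 · 2291 = 5780193 ≡ 969
969 · 4164 = 4034916 ≡ 6972

6972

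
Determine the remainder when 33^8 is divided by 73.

By square-and-multiply:
33^1 ≡ 33 (mod 73)
33^2 ≡ 33^2 = 1089 ≡ 67 (mod 73)
33^4 ≡ 67^2 = 4489 ≡ 36 (mod 73)
33^8 ≡ 36^2 = 1296 ≡ 55 (mod 73)
So 33^8 ≡ 55 (mod 73).

55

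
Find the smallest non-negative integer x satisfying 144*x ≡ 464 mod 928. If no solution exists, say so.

29

gcd(144, 928) = 16, and 16 | 464, so solutions exist.
Divide through by 16: 9*x ≡ 29 mod 58.
9⁻¹ ≡ 13 (mod 58).
x ≡ 13*29 ≡ 29 (mod 58).
The smallest non-negative solution is x = 29.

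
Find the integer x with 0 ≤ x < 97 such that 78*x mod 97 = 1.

97 = 1·78 + 19
78 = 4·19 + 2
19 = 9·2 + 1
2 = 2·1 + 0
gcd(78, 97) = 1, so the inverse exists.
Back-substitute for 1:
1 = 1·19 − 9·2
  = −9·78 + 37·19
  = 37·97 − 46·78
So 78⁻¹ ≡ −46 ≡ 51 (mod 97).

51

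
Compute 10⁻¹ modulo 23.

7

By the extended Euclidean algorithm:
23 = 2*10 + 3
10 = 3*3 + 1
3 = 3*1 + 0
gcd(10, 23) = 1, so the inverse exists.
Bézout: 1 = −3*23 + 7*10.
So 10⁻¹ ≡ 7 (mod 23).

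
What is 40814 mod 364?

46

40814 = 112·364 + 46, so 40814 ≡ 46 (mod 364).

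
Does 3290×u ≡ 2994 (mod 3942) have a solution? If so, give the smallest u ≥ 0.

gcd(3290, 3942) = 2, and 2 | 2994, so solutions exist.
Divide through by 2: 1645×u ≡ 1497 (mod 1971).
1645⁻¹ ≡ 526 (mod 1971).
u ≡ 526×1497 ≡ 993 (mod 1971).
The smallest non-negative solution is u = 993.

993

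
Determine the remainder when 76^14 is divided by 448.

14 in binary is 1110, i.e. 14 = 8 + 4 + 2.
76^1 ≡ 76 (mod 448)
76^2 ≡ 76^2 = 5776 ≡ 400 (mod 448)
76^4 ≡ 400^2 = 160000 ≡ 64 (mod 448)
76^8 ≡ 64^2 = 4096 ≡ 64 (mod 448)
76^14 = 76^8 * 76^4 * 76^2 ≡ 64 * 64 * 400 (mod 448).
Accumulate the product:
64 * 64 = 4096 ≡ 64
64 * 400 = 25600 ≡ 64

64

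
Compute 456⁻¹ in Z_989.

Run the extended Euclidean algorithm:
989 = 2·456 + 77
456 = 5·77 + 71
77 = 1·71 + 6
71 = 11·6 + 5
6 = 1·5 + 1
5 = 5·1 + 0
gcd(456, 989) = 1, so the inverse exists.
Bézout: 1 = 77·989 − 167·456.
So 456⁻¹ ≡ −167 ≡ 822 (mod 989).

822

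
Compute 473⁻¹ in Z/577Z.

405

Run the extended Euclidean algorithm:
577 = 1×473 + 104
473 = 4×104 + 57
104 = 1×57 + 47
57 = 1×47 + 10
47 = 4×10 + 7
10 = 1×7 + 3
7 = 2×3 + 1
3 = 3×1 + 0
gcd(473, 577) = 1, so the inverse exists.
Bézout: 1 = 141×577 − 172×473.
So 473⁻¹ ≡ −172 ≡ 405 (mod 577).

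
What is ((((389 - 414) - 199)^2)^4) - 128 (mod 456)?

389 - 414 = -25 ≡ 431 (mod 456)
431 - 199 = 232
(232)^2 ≡ 16 (mod 456)
(16)^4 ≡ 328 (mod 456)
328 - 128 = 200

200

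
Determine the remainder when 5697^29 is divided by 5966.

By square-and-multiply:
5697^1 ≡ 5697 (mod 5966)
5697^2 ≡ 5697^2 = 32455809 ≡ 769 (mod 5966)
5697^4 ≡ 769^2 = 591361 ≡ 727 (mod 5966)
5697^8 ≡ 727^2 = 528529 ≡ 3521 (mod 5966)
5697^16 ≡ 3521^2 = 12397441 ≡ 93 (mod 5966)
5697^29 = 5697^16 · 5697^8 · 5697^4 · 5697^1 ≡ 93 · 3521 · 727 · 5697 (mod 5966).
Accumulate the product:
93 · 3521 = 327453 ≡ 5289
5289 · 727 = 3845103 ≡ 2999
2999 · 5697 = 17085303 ≡ 4645

4645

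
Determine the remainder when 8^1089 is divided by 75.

53

Compute successive squares:
1089 in binary is 10001000001, i.e. 1089 = 1024 + 64 + 1.
8^1 ≡ 8 (mod 75)
8^2 ≡ 8^2 = 64 (mod 75)
8^4 ≡ 64^2 = 4096 ≡ 46 (mod 75)
8^8 ≡ 46^2 = 2116 ≡ 16 (mod 75)
8^16 ≡ 16^2 = 256 ≡ 31 (mod 75)
8^32 ≡ 31^2 = 961 ≡ 61 (mod 75)
8^64 ≡ 61^2 = 3721 ≡ 46 (mod 75)
8^128 ≡ 46^2 = 2116 ≡ 16 (mod 75)
8^256 ≡ 16^2 = 256 ≡ 31 (mod 75)
8^512 ≡ 31^2 = 961 ≡ 61 (mod 75)
8^1024 ≡ 61^2 = 3721 ≡ 46 (mod 75)
8^1089 = 8^1024 × 8^64 × 8^1 ≡ 46 × 46 × 8 (mod 75).
Accumulate the product:
46 × 46 = 2116 ≡ 16
16 × 8 = 128 ≡ 53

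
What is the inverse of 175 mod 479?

427

Run the extended Euclidean algorithm:
479 = 2·175 + 129
175 = 1·129 + 46
129 = 2·46 + 37
46 = 1·37 + 9
37 = 4·9 + 1
9 = 9·1 + 0
gcd(175, 479) = 1, so the inverse exists.
Bézout: 1 = 19·479 − 52·175.
So 175⁻¹ ≡ −52 ≡ 427 (mod 479).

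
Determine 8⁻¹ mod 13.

5

13 = 1×8 + 5
8 = 1×5 + 3
5 = 1×3 + 2
3 = 1×2 + 1
2 = 2×1 + 0
gcd(8, 13) = 1, so the inverse exists.
Bézout: 1 = −3×13 + 5×8.
So 8⁻¹ ≡ 5 (mod 13).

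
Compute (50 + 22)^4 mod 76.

50 + 22 = 72
(72)^4 ≡ 28 (mod 76)

28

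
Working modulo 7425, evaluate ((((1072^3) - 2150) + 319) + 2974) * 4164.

249

(1072)^3 ≡ 6373 (mod 7425)
6373 - 2150 = 4223
4223 + 319 = 4542
4542 + 2974 = 7516 ≡ 91 (mod 7425)
91 * 4164 = 378924 ≡ 249 (mod 7425)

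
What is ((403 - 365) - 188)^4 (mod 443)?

232

403 - 365 = 38
38 - 188 = -150 ≡ 293 (mod 443)
(293)^4 ≡ 232 (mod 443)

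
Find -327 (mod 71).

-327 = -5×71 + 28, so -327 ≡ 28 (mod 71).

28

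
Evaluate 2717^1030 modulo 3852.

1030 in binary is 10000000110, i.e. 1030 = 1024 + 4 + 2.
2717^1 ≡ 2717 (mod 3852)
2717^2 ≡ 2717^2 = 7382089 ≡ 1657 (mod 3852)
2717^4 ≡ 1657^2 = 2745649 ≡ 3025 (mod 3852)
2717^8 ≡ 3025^2 = 9150625 ≡ 2125 (mod 3852)
2717^16 ≡ 2125^2 = 4515625 ≡ 1081 (mod 3852)
2717^32 ≡ 1081^2 = 1168561 ≡ 1405 (mod 3852)
2717^64 ≡ 1405^2 = 1974025 ≡ 1801 (mod 3852)
2717^128 ≡ 1801^2 = 3243601 ≡ 217 (mod 3852)
2717^256 ≡ 217^2 = 47089 ≡ 865 (mod 3852)
2717^512 ≡ 865^2 = 748225 ≡ 937 (mod 3852)
2717^1024 ≡ 937^2 = 877969 ≡ 3565 (mod 3852)
2717^1030 = 2717^1024 × 2717^4 × 2717^2 ≡ 3565 × 3025 × 1657 (mod 3852).
Accumulate the product:
3565 × 3025 = 10784125 ≡ 2377
2377 × 1657 = 3938689 ≡ 1945

1945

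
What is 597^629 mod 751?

27

Compute successive squares:
629 in binary is 1001110101, i.e. 629 = 512 + 64 + 32 + 16 + 4 + 1.
597^1 ≡ 597 (mod 751)
597^2 ≡ 597^2 = 356409 ≡ 435 (mod 751)
597^4 ≡ 435^2 = 189225 ≡ 724 (mod 751)
597^8 ≡ 724^2 = 524176 ≡ 729 (mod 751)
597^16 ≡ 729^2 = 531441 ≡ 484 (mod 751)
597^32 ≡ 484^2 = 234256 ≡ 695 (mod 751)
597^64 ≡ 695^2 = 483025 ≡ 132 (mod 751)
597^128 ≡ 132^2 = 17424 ≡ 151 (mod 751)
597^256 ≡ 151^2 = 22801 ≡ 271 (mod 751)
597^512 ≡ 271^2 = 73441 ≡ 594 (mod 751)
597^629 = 597^512 · 597^64 · 597^32 · 597^16 · 597^4 · 597^1 ≡ 594 · 132 · 695 · 484 · 724 · 597 (mod 751).
Accumulate the product:
594 · 132 = 78408 ≡ 304
304 · 695 = 211280 ≡ 249
249 · 484 = 120516 ≡ 356
356 · 724 = 257744 ≡ 151
151 · 597 = 90147 ≡ 27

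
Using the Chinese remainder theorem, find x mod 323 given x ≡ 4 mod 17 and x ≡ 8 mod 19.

293

17⁻¹ mod 19: 17·9 ≡ 1 (mod 19), so 17⁻¹ ≡ 9.
x = 4 + 17·((8 − 4)·9 mod 19) = 4 + 17·17 = 293.
Check: 293 mod 17 = 4, 293 mod 19 = 8. ✓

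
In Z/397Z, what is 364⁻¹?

397 = 1×364 + 33
364 = 11×33 + 1
33 = 33×1 + 0
gcd(364, 397) = 1, so the inverse exists.
Back-substitute for 1:
1 = 1×364 − 11×33
  = −11×397 + 12×364
So 364⁻¹ ≡ 12 (mod 397).

12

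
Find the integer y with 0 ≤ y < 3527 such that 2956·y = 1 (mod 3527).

908

Run the extended Euclidean algorithm:
3527 = 1*2956 + 571
2956 = 5*571 + 101
571 = 5*101 + 66
101 = 1*66 + 35
66 = 1*35 + 31
35 = 1*31 + 4
31 = 7*4 + 3
4 = 1*3 + 1
3 = 3*1 + 0
gcd(2956, 3527) = 1, so the inverse exists.
Bézout: 1 = −761*3527 + 908*2956.
So 2956⁻¹ ≡ 908 (mod 3527).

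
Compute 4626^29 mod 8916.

7092

Using repeated squaring:
4626^1 ≡ 4626 (mod 8916)
4626^2 ≡ 4626^2 = 21399876 ≡ 1476 (mod 8916)
4626^4 ≡ 1476^2 = 2178576 ≡ 3072 (mod 8916)
4626^8 ≡ 3072^2 = 9437184 ≡ 4056 (mod 8916)
4626^16 ≡ 4056^2 = 16451136 ≡ 1116 (mod 8916)
4626^29 = 4626^16 × 4626^8 × 4626^4 × 4626^1 ≡ 1116 × 4056 × 3072 × 4626 (mod 8916).
Accumulate the product:
1116 × 4056 = 4526496 ≡ 6084
6084 × 3072 = 18690048 ≡ 2112
2112 × 4626 = 9770112 ≡ 7092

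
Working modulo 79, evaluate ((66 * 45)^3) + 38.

66 * 45 = 2970 ≡ 47 (mod 79)
(47)^3 ≡ 17 (mod 79)
17 + 38 = 55

55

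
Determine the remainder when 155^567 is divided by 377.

220

Compute successive squares:
567 in binary is 1000110111, i.e. 567 = 512 + 32 + 16 + 4 + 2 + 1.
155^1 ≡ 155 (mod 377)
155^2 ≡ 155^2 = 24025 ≡ 274 (mod 377)
155^4 ≡ 274^2 = 75076 ≡ 53 (mod 377)
155^8 ≡ 53^2 = 2809 ≡ 170 (mod 377)
155^16 ≡ 170^2 = 28900 ≡ 248 (mod 377)
155^32 ≡ 248^2 = 61504 ≡ 53 (mod 377)
155^64 ≡ 53^2 = 2809 ≡ 170 (mod 377)
155^128 ≡ 170^2 = 28900 ≡ 248 (mod 377)
155^256 ≡ 248^2 = 61504 ≡ 53 (mod 377)
155^512 ≡ 53^2 = 2809 ≡ 170 (mod 377)
155^567 = 155^512 * 155^32 * 155^16 * 155^4 * 155^2 * 155^1 ≡ 170 * 53 * 248 * 53 * 274 * 155 (mod 377).
Accumulate the product:
170 * 53 = 9010 ≡ 339
339 * 248 = 84072 ≡ 1
1 * 53 = 53
53 * 274 = 14522 ≡ 196
196 * 155 = 30380 ≡ 220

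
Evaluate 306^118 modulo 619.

By square-and-multiply:
118 in binary is 1110110, i.e. 118 = 64 + 32 + 16 + 4 + 2.
306^1 ≡ 306 (mod 619)
306^2 ≡ 306^2 = 93636 ≡ 167 (mod 619)
306^4 ≡ 167^2 = 27889 ≡ 34 (mod 619)
306^8 ≡ 34^2 = 1156 ≡ 537 (mod 619)
306^16 ≡ 537^2 = 288369 ≡ 534 (mod 619)
306^32 ≡ 534^2 = 285156 ≡ 416 (mod 619)
306^64 ≡ 416^2 = 173056 ≡ 355 (mod 619)
306^118 = 306^64 * 306^32 * 306^16 * 306^4 * 306^2 ≡ 355 * 416 * 534 * 34 * 167 (mod 619).
Accumulate the product:
355 * 416 = 147680 ≡ 358
358 * 534 = 191172 ≡ 520
520 * 34 = 17680 ≡ 348
348 * 167 = 58116 ≡ 549

549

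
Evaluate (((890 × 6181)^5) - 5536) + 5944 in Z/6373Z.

890 × 6181 = 5501090 ≡ 1191 (mod 6373)
(1191)^5 ≡ 2295 (mod 6373)
2295 - 5536 = -3241 ≡ 3132 (mod 6373)
3132 + 5944 = 9076 ≡ 2703 (mod 6373)

2703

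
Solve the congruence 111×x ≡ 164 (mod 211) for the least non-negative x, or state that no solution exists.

gcd(111, 211) = 1, so a unique solution mod 211 exists.
111⁻¹ ≡ 192 (mod 211).
x ≡ 192×164 ≡ 49 (mod 211).

49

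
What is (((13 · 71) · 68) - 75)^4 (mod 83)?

25

13 · 71 = 923 ≡ 10 (mod 83)
10 · 68 = 680 ≡ 16 (mod 83)
16 - 75 = -59 ≡ 24 (mod 83)
(24)^4 ≡ 25 (mod 83)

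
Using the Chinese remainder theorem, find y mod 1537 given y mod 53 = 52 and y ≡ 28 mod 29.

1536

53⁻¹ mod 29: 53*23 ≡ 1 (mod 29), so 53⁻¹ ≡ 23.
y = 52 + 53*((28 − 52)*23 mod 29) = 52 + 53*28 = 1536.
Check: 1536 mod 53 = 52, 1536 mod 29 = 28. ✓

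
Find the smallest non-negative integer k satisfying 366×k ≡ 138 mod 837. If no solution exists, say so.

101

gcd(366, 837) = 3, and 3 | 138, so solutions exist.
Divide through by 3: 122×k = 46 (mod 279).
122⁻¹ ≡ 263 (mod 279).
k ≡ 263×46 ≡ 101 (mod 279).
The smallest non-negative solution is k = 101.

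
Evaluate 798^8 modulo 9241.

Compute successive squares:
798^1 ≡ 798 (mod 9241)
798^2 ≡ 798^2 = 636804 ≡ 8416 (mod 9241)
798^4 ≡ 8416^2 = 70829056 ≡ 6032 (mod 9241)
798^8 ≡ 6032^2 = 36385024 ≡ 3207 (mod 9241)
So 798^8 ≡ 3207 (mod 9241).

3207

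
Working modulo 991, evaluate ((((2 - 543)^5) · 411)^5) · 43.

2 - 543 = -541 ≡ 450 (mod 991)
(450)^5 ≡ 576 (mod 991)
576 · 411 = 236736 ≡ 878 (mod 991)
(878)^5 ≡ 114 (mod 991)
114 · 43 = 4902 ≡ 938 (mod 991)

938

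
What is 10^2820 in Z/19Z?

7

2820 in binary is 101100000100, i.e. 2820 = 2048 + 512 + 256 + 4.
10^1 ≡ 10 (mod 19)
10^2 ≡ 10^2 = 100 ≡ 5 (mod 19)
10^4 ≡ 5^2 = 25 ≡ 6 (mod 19)
10^8 ≡ 6^2 = 36 ≡ 17 (mod 19)
10^16 ≡ 17^2 = 289 ≡ 4 (mod 19)
10^32 ≡ 4^2 = 16 (mod 19)
10^64 ≡ 16^2 = 256 ≡ 9 (mod 19)
10^128 ≡ 9^2 = 81 ≡ 5 (mod 19)
10^256 ≡ 5^2 = 25 ≡ 6 (mod 19)
10^512 ≡ 6^2 = 36 ≡ 17 (mod 19)
10^1024 ≡ 17^2 = 289 ≡ 4 (mod 19)
10^2048 ≡ 4^2 = 16 (mod 19)
10^2820 = 10^2048 × 10^512 × 10^256 × 10^4 ≡ 16 × 17 × 6 × 6 (mod 19).
Accumulate the product:
16 × 17 = 272 ≡ 6
6 × 6 = 36 ≡ 17
17 × 6 = 102 ≡ 7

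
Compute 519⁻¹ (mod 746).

23

By the extended Euclidean algorithm:
746 = 1*519 + 227
519 = 2*227 + 65
227 = 3*65 + 32
65 = 2*32 + 1
32 = 32*1 + 0
gcd(519, 746) = 1, so the inverse exists.
Bézout: 1 = −16*746 + 23*519.
So 519⁻¹ ≡ 23 (mod 746).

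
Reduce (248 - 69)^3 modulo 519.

248 - 69 = 179
(179)^3 ≡ 389 (mod 519)

389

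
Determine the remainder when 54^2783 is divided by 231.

2783 in binary is 101011011111, i.e. 2783 = 2048 + 512 + 128 + 64 + 16 + 8 + 4 + 2 + 1.
54^1 ≡ 54 (mod 231)
54^2 ≡ 54^2 = 2916 ≡ 144 (mod 231)
54^4 ≡ 144^2 = 20736 ≡ 177 (mod 231)
54^8 ≡ 177^2 = 31329 ≡ 144 (mod 231)
54^16 ≡ 144^2 = 20736 ≡ 177 (mod 231)
54^32 ≡ 177^2 = 31329 ≡ 144 (mod 231)
54^64 ≡ 144^2 = 20736 ≡ 177 (mod 231)
54^128 ≡ 177^2 = 31329 ≡ 144 (mod 231)
54^256 ≡ 144^2 = 20736 ≡ 177 (mod 231)
54^512 ≡ 177^2 = 31329 ≡ 144 (mod 231)
54^1024 ≡ 144^2 = 20736 ≡ 177 (mod 231)
54^2048 ≡ 177^2 = 31329 ≡ 144 (mod 231)
54^2783 = 54^2048 × 54^512 × 54^128 × 54^64 × 54^16 × 54^8 × 54^4 × 54^2 × 54^1 ≡ 144 × 144 × 144 × 177 × 177 × 144 × 177 × 144 × 54 (mod 231).
Accumulate the product:
144 × 144 = 20736 ≡ 177
177 × 144 = 25488 ≡ 78
78 × 177 = 13806 ≡ 177
177 × 177 = 31329 ≡ 144
144 × 144 = 20736 ≡ 177
177 × 177 = 31329 ≡ 144
144 × 144 = 20736 ≡ 177
177 × 54 = 9558 ≡ 87

87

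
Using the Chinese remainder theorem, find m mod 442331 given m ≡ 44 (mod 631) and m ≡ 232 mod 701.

631⁻¹ mod 701: 631·10 ≡ 1 (mod 701), so 631⁻¹ ≡ 10.
m = 44 + 631·((232 − 44)·10 mod 701) = 44 + 631·478 = 301662.
Check: 301662 mod 631 = 44, 301662 mod 701 = 232. ✓

301662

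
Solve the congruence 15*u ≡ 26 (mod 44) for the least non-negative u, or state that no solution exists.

gcd(15, 44) = 1, so a unique solution mod 44 exists.
15⁻¹ ≡ 3 (mod 44).
u ≡ 3*26 ≡ 34 (mod 44).

34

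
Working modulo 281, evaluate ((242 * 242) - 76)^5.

228

242 * 242 = 58564 ≡ 116 (mod 281)
116 - 76 = 40
(40)^5 ≡ 228 (mod 281)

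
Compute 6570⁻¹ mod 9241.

Apply the Euclidean algorithm and back-substitute:
9241 = 1*6570 + 2671
6570 = 2*2671 + 1228
2671 = 2*1228 + 215
1228 = 5*215 + 153
215 = 1*153 + 62
153 = 2*62 + 29
62 = 2*29 + 4
29 = 7*4 + 1
4 = 4*1 + 0
gcd(6570, 9241) = 1, so the inverse exists.
Back-substitute for 1:
1 = 1*29 − 7*4
  = −7*62 + 15*29
  = 15*153 − 37*62
  = −37*215 + 52*153
  = 52*1228 − 297*215
  = −297*2671 + 646*1228
  = 646*6570 − 1589*2671
  = −1589*9241 + 2235*6570
So 6570⁻¹ ≡ 2235 (mod 9241).

2235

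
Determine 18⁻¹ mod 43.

Apply the Euclidean algorithm and back-substitute:
43 = 2·18 + 7
18 = 2·7 + 4
7 = 1·4 + 3
4 = 1·3 + 1
3 = 3·1 + 0
gcd(18, 43) = 1, so the inverse exists.
Bézout: 1 = −5·43 + 12·18.
So 18⁻¹ ≡ 12 (mod 43).

12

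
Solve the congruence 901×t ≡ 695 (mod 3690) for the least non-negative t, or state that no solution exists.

gcd(901, 3690) = 1, so a unique solution mod 3690 exists.
901⁻¹ ≡ 901 (mod 3690).
t ≡ 901×695 ≡ 2585 (mod 3690).

2585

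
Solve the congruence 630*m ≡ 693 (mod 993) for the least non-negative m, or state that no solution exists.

gcd(630, 993) = 3, and 3 | 693, so solutions exist.
Divide through by 3: 210*m ≡ 231 (mod 331).
210⁻¹ ≡ 93 (mod 331).
m ≡ 93*231 ≡ 299 (mod 331).
The smallest non-negative solution is m = 299.

299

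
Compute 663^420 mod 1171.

549

663^1 ≡ 663 (mod 1171)
663^2 ≡ 663^2 = 439569 ≡ 444 (mod 1171)
663^4 ≡ 444^2 = 197136 ≡ 408 (mod 1171)
663^8 ≡ 408^2 = 166464 ≡ 182 (mod 1171)
663^16 ≡ 182^2 = 33124 ≡ 336 (mod 1171)
663^32 ≡ 336^2 = 112896 ≡ 480 (mod 1171)
663^64 ≡ 480^2 = 230400 ≡ 884 (mod 1171)
663^128 ≡ 884^2 = 781456 ≡ 399 (mod 1171)
663^256 ≡ 399^2 = 159201 ≡ 1116 (mod 1171)
663^420 = 663^256 × 663^128 × 663^32 × 663^4 ≡ 1116 × 399 × 480 × 408 (mod 1171).
Accumulate the product:
1116 × 399 = 445284 ≡ 304
304 × 480 = 145920 ≡ 716
716 × 408 = 292128 ≡ 549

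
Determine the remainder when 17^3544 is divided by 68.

17

Compute successive squares:
17^1 ≡ 17 (mod 68)
17^2 ≡ 17^2 = 289 ≡ 17 (mod 68)
17^4 ≡ 17^2 = 289 ≡ 17 (mod 68)
17^8 ≡ 17^2 = 289 ≡ 17 (mod 68)
17^16 ≡ 17^2 = 289 ≡ 17 (mod 68)
17^32 ≡ 17^2 = 289 ≡ 17 (mod 68)
17^64 ≡ 17^2 = 289 ≡ 17 (mod 68)
17^128 ≡ 17^2 = 289 ≡ 17 (mod 68)
17^256 ≡ 17^2 = 289 ≡ 17 (mod 68)
17^512 ≡ 17^2 = 289 ≡ 17 (mod 68)
17^1024 ≡ 17^2 = 289 ≡ 17 (mod 68)
17^2048 ≡ 17^2 = 289 ≡ 17 (mod 68)
17^3544 = 17^2048 * 17^1024 * 17^256 * 17^128 * 17^64 * 17^16 * 17^8 ≡ 17 * 17 * 17 * 17 * 17 * 17 * 17 (mod 68).
Accumulate the product:
17 * 17 = 289 ≡ 17
17 * 17 = 289 ≡ 17
17 * 17 = 289 ≡ 17
17 * 17 = 289 ≡ 17
17 * 17 = 289 ≡ 17
17 * 17 = 289 ≡ 17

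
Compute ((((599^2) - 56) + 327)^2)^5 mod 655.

394

(599)^2 ≡ 516 (mod 655)
516 - 56 = 460
460 + 327 = 787 ≡ 132 (mod 655)
(132)^2 ≡ 394 (mod 655)
(394)^5 ≡ 394 (mod 655)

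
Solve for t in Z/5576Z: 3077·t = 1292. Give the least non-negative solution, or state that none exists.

gcd(3077, 5576) = 17, and 17 | 1292, so solutions exist.
Divide through by 17: 181·t mod 328 = 76.
181⁻¹ ≡ 29 (mod 328).
t ≡ 29·76 ≡ 236 (mod 328).
The smallest non-negative solution is t = 236.

236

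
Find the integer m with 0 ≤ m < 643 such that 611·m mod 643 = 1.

643 = 1·611 + 32
611 = 19·32 + 3
32 = 10·3 + 2
3 = 1·2 + 1
2 = 2·1 + 0
gcd(611, 643) = 1, so the inverse exists.
Bézout: 1 = −210·643 + 221·611.
So 611⁻¹ ≡ 221 (mod 643).

221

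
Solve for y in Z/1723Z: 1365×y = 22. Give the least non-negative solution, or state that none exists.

gcd(1365, 1723) = 1, so a unique solution mod 1723 exists.
1365⁻¹ ≡ 900 (mod 1723).
y ≡ 900×22 ≡ 847 (mod 1723).

847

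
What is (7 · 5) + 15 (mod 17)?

16

7 · 5 = 35 ≡ 1 (mod 17)
1 + 15 = 16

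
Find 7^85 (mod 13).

7

7^1 ≡ 7 (mod 13)
7^2 ≡ 7^2 = 49 ≡ 10 (mod 13)
7^4 ≡ 10^2 = 100 ≡ 9 (mod 13)
7^8 ≡ 9^2 = 81 ≡ 3 (mod 13)
7^16 ≡ 3^2 = 9 (mod 13)
7^32 ≡ 9^2 = 81 ≡ 3 (mod 13)
7^64 ≡ 3^2 = 9 (mod 13)
7^85 = 7^64 · 7^16 · 7^4 · 7^1 ≡ 9 · 9 · 9 · 7 (mod 13).
Accumulate the product:
9 · 9 = 81 ≡ 3
3 · 9 = 27 ≡ 1
1 · 7 = 7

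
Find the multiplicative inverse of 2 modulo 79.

79 = 39·2 + 1
2 = 2·1 + 0
gcd(2, 79) = 1, so the inverse exists.
Bézout: 1 = 1·79 − 39·2.
So 2⁻¹ ≡ −39 ≡ 40 (mod 79).

40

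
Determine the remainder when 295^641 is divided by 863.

702

Using repeated squaring:
641 in binary is 1010000001, i.e. 641 = 512 + 128 + 1.
295^1 ≡ 295 (mod 863)
295^2 ≡ 295^2 = 87025 ≡ 725 (mod 863)
295^4 ≡ 725^2 = 525625 ≡ 58 (mod 863)
295^8 ≡ 58^2 = 3364 ≡ 775 (mod 863)
295^16 ≡ 775^2 = 600625 ≡ 840 (mod 863)
295^32 ≡ 840^2 = 705600 ≡ 529 (mod 863)
295^64 ≡ 529^2 = 279841 ≡ 229 (mod 863)
295^128 ≡ 229^2 = 52441 ≡ 661 (mod 863)
295^256 ≡ 661^2 = 436921 ≡ 243 (mod 863)
295^512 ≡ 243^2 = 59049 ≡ 365 (mod 863)
295^641 = 295^512 · 295^128 · 295^1 ≡ 365 · 661 · 295 (mod 863).
Accumulate the product:
365 · 661 = 241265 ≡ 488
488 · 295 = 143960 ≡ 702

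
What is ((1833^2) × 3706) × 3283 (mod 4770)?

3582

(1833)^2 ≡ 1809 (mod 4770)
1809 × 3706 = 6704154 ≡ 2304 (mod 4770)
2304 × 3283 = 7564032 ≡ 3582 (mod 4770)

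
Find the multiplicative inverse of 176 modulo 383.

37

383 = 2*176 + 31
176 = 5*31 + 21
31 = 1*21 + 10
21 = 2*10 + 1
10 = 10*1 + 0
gcd(176, 383) = 1, so the inverse exists.
Back-substitute for 1:
1 = 1*21 − 2*10
  = −2*31 + 3*21
  = 3*176 − 17*31
  = −17*383 + 37*176
So 176⁻¹ ≡ 37 (mod 383).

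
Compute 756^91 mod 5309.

Compute successive squares:
756^1 ≡ 756 (mod 5309)
756^2 ≡ 756^2 = 571536 ≡ 3473 (mod 5309)
756^4 ≡ 3473^2 = 12061729 ≡ 4990 (mod 5309)
756^8 ≡ 4990^2 = 24900100 ≡ 890 (mod 5309)
756^16 ≡ 890^2 = 792100 ≡ 1059 (mod 5309)
756^32 ≡ 1059^2 = 1121481 ≡ 1282 (mod 5309)
756^64 ≡ 1282^2 = 1643524 ≡ 3043 (mod 5309)
756^91 = 756^64 × 756^16 × 756^8 × 756^2 × 756^1 ≡ 3043 × 1059 × 890 × 3473 × 756 (mod 5309).
Accumulate the product:
3043 × 1059 = 3222537 ≡ 5283
5283 × 890 = 4701870 ≡ 3405
3405 × 3473 = 11825565 ≡ 2422
2422 × 756 = 1831032 ≡ 4736

4736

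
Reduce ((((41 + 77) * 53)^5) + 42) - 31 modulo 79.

4

41 + 77 = 118 ≡ 39 (mod 79)
39 * 53 = 2067 ≡ 13 (mod 79)
(13)^5 ≡ 72 (mod 79)
72 + 42 = 114 ≡ 35 (mod 79)
35 - 31 = 4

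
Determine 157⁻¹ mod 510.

13

510 = 3·157 + 39
157 = 4·39 + 1
39 = 39·1 + 0
gcd(157, 510) = 1, so the inverse exists.
Bézout: 1 = −4·510 + 13·157.
So 157⁻¹ ≡ 13 (mod 510).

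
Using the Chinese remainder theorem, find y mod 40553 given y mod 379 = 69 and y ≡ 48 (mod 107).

379⁻¹ mod 107: 379×24 ≡ 1 (mod 107), so 379⁻¹ ≡ 24.
y = 69 + 379×((48 − 69)×24 mod 107) = 69 + 379×31 = 11818.
Check: 11818 mod 379 = 69, 11818 mod 107 = 48. ✓

11818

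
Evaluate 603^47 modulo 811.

268

Using repeated squaring:
47 in binary is 101111, i.e. 47 = 32 + 8 + 4 + 2 + 1.
603^1 ≡ 603 (mod 811)
603^2 ≡ 603^2 = 363609 ≡ 281 (mod 811)
603^4 ≡ 281^2 = 78961 ≡ 294 (mod 811)
603^8 ≡ 294^2 = 86436 ≡ 470 (mod 811)
603^16 ≡ 470^2 = 220900 ≡ 308 (mod 811)
603^32 ≡ 308^2 = 94864 ≡ 788 (mod 811)
603^47 = 603^32 * 603^8 * 603^4 * 603^2 * 603^1 ≡ 788 * 470 * 294 * 281 * 603 (mod 811).
Accumulate the product:
788 * 470 = 370360 ≡ 544
544 * 294 = 159936 ≡ 169
169 * 281 = 47489 ≡ 451
451 * 603 = 271953 ≡ 268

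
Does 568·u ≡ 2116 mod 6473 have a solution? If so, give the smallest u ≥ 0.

961

gcd(568, 6473) = 1, so a unique solution mod 6473 exists.
568⁻¹ ≡ 2359 (mod 6473).
u ≡ 2359·2116 ≡ 961 (mod 6473).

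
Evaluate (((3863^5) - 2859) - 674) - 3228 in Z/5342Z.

(3863)^5 ≡ 933 (mod 5342)
933 - 2859 = -1926 ≡ 3416 (mod 5342)
3416 - 674 = 2742
2742 - 3228 = -486 ≡ 4856 (mod 5342)

4856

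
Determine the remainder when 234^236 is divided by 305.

234^1 ≡ 234 (mod 305)
234^2 ≡ 234^2 = 54756 ≡ 161 (mod 305)
234^4 ≡ 161^2 = 25921 ≡ 301 (mod 305)
234^8 ≡ 301^2 = 90601 ≡ 16 (mod 305)
234^16 ≡ 16^2 = 256 (mod 305)
234^32 ≡ 256^2 = 65536 ≡ 266 (mod 305)
234^64 ≡ 266^2 = 70756 ≡ 301 (mod 305)
234^128 ≡ 301^2 = 90601 ≡ 16 (mod 305)
234^236 = 234^128 × 234^64 × 234^32 × 234^8 × 234^4 ≡ 16 × 301 × 266 × 16 × 301 (mod 305).
Accumulate the product:
16 × 301 = 4816 ≡ 241
241 × 266 = 64106 ≡ 56
56 × 16 = 896 ≡ 286
286 × 301 = 86086 ≡ 76

76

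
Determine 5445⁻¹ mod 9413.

9413 = 1*5445 + 3968
5445 = 1*3968 + 1477
3968 = 2*1477 + 1014
1477 = 1*1014 + 463
1014 = 2*463 + 88
463 = 5*88 + 23
88 = 3*23 + 19
23 = 1*19 + 4
19 = 4*4 + 3
4 = 1*3 + 1
3 = 3*1 + 0
gcd(5445, 9413) = 1, so the inverse exists.
Back-substitute for 1:
1 = 1*4 − 1*3
  = −1*19 + 5*4
  = 5*23 − 6*19
  = −6*88 + 23*23
  = 23*463 − 121*88
  = −121*1014 + 265*463
  = 265*1477 − 386*1014
  = −386*3968 + 1037*1477
  = 1037*5445 − 1423*3968
  = −1423*9413 + 2460*5445
So 5445⁻¹ ≡ 2460 (mod 9413).

2460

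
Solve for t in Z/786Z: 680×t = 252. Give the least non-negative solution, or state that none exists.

183

gcd(680, 786) = 2, and 2 | 252, so solutions exist.
Divide through by 2: 340×t ≡ 126 (mod 393).
340⁻¹ ≡ 304 (mod 393).
t ≡ 304×126 ≡ 183 (mod 393).
The smallest non-negative solution is t = 183.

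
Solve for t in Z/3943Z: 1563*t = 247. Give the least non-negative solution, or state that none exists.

gcd(1563, 3943) = 1, so a unique solution mod 3943 exists.
1563⁻¹ ≡ 111 (mod 3943).
t ≡ 111*247 ≡ 3759 (mod 3943).

3759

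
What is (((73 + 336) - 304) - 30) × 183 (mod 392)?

5

73 + 336 = 409 ≡ 17 (mod 392)
17 - 304 = -287 ≡ 105 (mod 392)
105 - 30 = 75
75 × 183 = 13725 ≡ 5 (mod 392)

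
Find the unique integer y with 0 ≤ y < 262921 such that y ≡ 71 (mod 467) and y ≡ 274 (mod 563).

199013

467⁻¹ mod 563: 467·346 ≡ 1 (mod 563), so 467⁻¹ ≡ 346.
y = 71 + 467·((274 − 71)·346 mod 563) = 71 + 467·426 = 199013.
Check: 199013 mod 467 = 71, 199013 mod 563 = 274. ✓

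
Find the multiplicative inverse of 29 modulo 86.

3

By the extended Euclidean algorithm:
86 = 2·29 + 28
29 = 1·28 + 1
28 = 28·1 + 0
gcd(29, 86) = 1, so the inverse exists.
Bézout: 1 = −1·86 + 3·29.
So 29⁻¹ ≡ 3 (mod 86).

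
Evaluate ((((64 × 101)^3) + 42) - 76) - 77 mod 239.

64 × 101 = 6464 ≡ 11 (mod 239)
(11)^3 ≡ 136 (mod 239)
136 + 42 = 178
178 - 76 = 102
102 - 77 = 25

25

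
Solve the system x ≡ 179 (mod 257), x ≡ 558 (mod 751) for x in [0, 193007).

257⁻¹ mod 751: 257·263 ≡ 1 (mod 751), so 257⁻¹ ≡ 263.
x = 179 + 257·((558 − 179)·263 mod 751) = 179 + 257·545 = 140244.
Check: 140244 mod 257 = 179, 140244 mod 751 = 558. ✓

140244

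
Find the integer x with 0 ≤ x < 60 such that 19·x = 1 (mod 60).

60 = 3×19 + 3
19 = 6×3 + 1
3 = 3×1 + 0
gcd(19, 60) = 1, so the inverse exists.
Back-substitute for 1:
1 = 1×19 − 6×3
  = −6×60 + 19×19
So 19⁻¹ ≡ 19 (mod 60).

19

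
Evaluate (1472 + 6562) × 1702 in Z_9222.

6864

1472 + 6562 = 8034
8034 × 1702 = 13673868 ≡ 6864 (mod 9222)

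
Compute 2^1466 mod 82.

Compute successive squares:
1466 in binary is 10110111010, i.e. 1466 = 1024 + 256 + 128 + 32 + 16 + 8 + 2.
2^1 ≡ 2 (mod 82)
2^2 ≡ 2^2 = 4 (mod 82)
2^4 ≡ 4^2 = 16 (mod 82)
2^8 ≡ 16^2 = 256 ≡ 10 (mod 82)
2^16 ≡ 10^2 = 100 ≡ 18 (mod 82)
2^32 ≡ 18^2 = 324 ≡ 78 (mod 82)
2^64 ≡ 78^2 = 6084 ≡ 16 (mod 82)
2^128 ≡ 16^2 = 256 ≡ 10 (mod 82)
2^256 ≡ 10^2 = 100 ≡ 18 (mod 82)
2^512 ≡ 18^2 = 324 ≡ 78 (mod 82)
2^1024 ≡ 78^2 = 6084 ≡ 16 (mod 82)
2^1466 = 2^1024 × 2^256 × 2^128 × 2^32 × 2^16 × 2^8 × 2^2 ≡ 16 × 18 × 10 × 78 × 18 × 10 × 4 (mod 82).
Accumulate the product:
16 × 18 = 288 ≡ 42
42 × 10 = 420 ≡ 10
10 × 78 = 780 ≡ 42
42 × 18 = 756 ≡ 18
18 × 10 = 180 ≡ 16
16 × 4 = 64

64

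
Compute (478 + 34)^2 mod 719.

478 + 34 = 512
(512)^2 ≡ 428 (mod 719)

428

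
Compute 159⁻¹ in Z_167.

146

Run the extended Euclidean algorithm:
167 = 1×159 + 8
159 = 19×8 + 7
8 = 1×7 + 1
7 = 7×1 + 0
gcd(159, 167) = 1, so the inverse exists.
Back-substitute for 1:
1 = 1×8 − 1×7
  = −1×159 + 20×8
  = 20×167 − 21×159
So 159⁻¹ ≡ −21 ≡ 146 (mod 167).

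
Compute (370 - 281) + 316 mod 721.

405

370 - 281 = 89
89 + 316 = 405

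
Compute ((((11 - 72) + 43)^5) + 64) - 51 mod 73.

50

11 - 72 = -61 ≡ 12 (mod 73)
12 + 43 = 55
(55)^5 ≡ 37 (mod 73)
37 + 64 = 101 ≡ 28 (mod 73)
28 - 51 = -23 ≡ 50 (mod 73)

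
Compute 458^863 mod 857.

766

Using repeated squaring:
458^1 ≡ 458 (mod 857)
458^2 ≡ 458^2 = 209764 ≡ 656 (mod 857)
458^4 ≡ 656^2 = 430336 ≡ 122 (mod 857)
458^8 ≡ 122^2 = 14884 ≡ 315 (mod 857)
458^16 ≡ 315^2 = 99225 ≡ 670 (mod 857)
458^32 ≡ 670^2 = 448900 ≡ 689 (mod 857)
458^64 ≡ 689^2 = 474721 ≡ 800 (mod 857)
458^128 ≡ 800^2 = 640000 ≡ 678 (mod 857)
458^256 ≡ 678^2 = 459684 ≡ 332 (mod 857)
458^512 ≡ 332^2 = 110224 ≡ 528 (mod 857)
458^863 = 458^512 · 458^256 · 458^64 · 458^16 · 458^8 · 458^4 · 458^2 · 458^1 ≡ 528 · 332 · 800 · 670 · 315 · 122 · 656 · 458 (mod 857).
Accumulate the product:
528 · 332 = 175296 ≡ 468
468 · 800 = 374400 ≡ 748
748 · 670 = 501160 ≡ 672
672 · 315 = 211680 ≡ 1
1 · 122 = 122
122 · 656 = 80032 ≡ 331
331 · 458 = 151598 ≡ 766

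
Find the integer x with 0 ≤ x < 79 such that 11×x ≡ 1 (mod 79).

79 = 7·11 + 2
11 = 5·2 + 1
2 = 2·1 + 0
gcd(11, 79) = 1, so the inverse exists.
Back-substitute for 1:
1 = 1·11 − 5·2
  = −5·79 + 36·11
So 11⁻¹ ≡ 36 (mod 79).

36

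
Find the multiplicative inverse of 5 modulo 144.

By the extended Euclidean algorithm:
144 = 28·5 + 4
5 = 1·4 + 1
4 = 4·1 + 0
gcd(5, 144) = 1, so the inverse exists.
Bézout: 1 = −1·144 + 29·5.
So 5⁻¹ ≡ 29 (mod 144).

29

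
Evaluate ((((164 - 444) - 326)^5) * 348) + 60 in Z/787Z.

164 - 444 = -280 ≡ 507 (mod 787)
507 - 326 = 181
(181)^5 ≡ 141 (mod 787)
141 * 348 = 49068 ≡ 274 (mod 787)
274 + 60 = 334

334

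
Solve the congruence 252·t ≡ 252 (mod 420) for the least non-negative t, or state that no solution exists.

gcd(252, 420) = 84, and 84 | 252, so solutions exist.
Divide through by 84: 3·t mod 5 = 3.
3⁻¹ ≡ 2 (mod 5).
t ≡ 2·3 ≡ 1 (mod 5).
The smallest non-negative solution is t = 1.

1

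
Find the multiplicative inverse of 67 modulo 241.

241 = 3×67 + 40
67 = 1×40 + 27
40 = 1×27 + 13
27 = 2×13 + 1
13 = 13×1 + 0
gcd(67, 241) = 1, so the inverse exists.
Back-substitute for 1:
1 = 1×27 − 2×13
  = −2×40 + 3×27
  = 3×67 − 5×40
  = −5×241 + 18×67
So 67⁻¹ ≡ 18 (mod 241).

18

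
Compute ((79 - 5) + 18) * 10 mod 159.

79 - 5 = 74
74 + 18 = 92
92 * 10 = 920 ≡ 125 (mod 159)

125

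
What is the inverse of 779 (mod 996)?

996 = 1·779 + 217
779 = 3·217 + 128
217 = 1·128 + 89
128 = 1·89 + 39
89 = 2·39 + 11
39 = 3·11 + 6
11 = 1·6 + 5
6 = 1·5 + 1
5 = 5·1 + 0
gcd(779, 996) = 1, so the inverse exists.
Back-substitute for 1:
1 = 1·6 − 1·5
  = −1·11 + 2·6
  = 2·39 − 7·11
  = −7·89 + 16·39
  = 16·128 − 23·89
  = −23·217 + 39·128
  = 39·779 − 140·217
  = −140·996 + 179·779
So 779⁻¹ ≡ 179 (mod 996).

179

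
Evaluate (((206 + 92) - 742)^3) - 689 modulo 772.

206 + 92 = 298
298 - 742 = -444 ≡ 328 (mod 772)
(328)^3 ≡ 204 (mod 772)
204 - 689 = -485 ≡ 287 (mod 772)

287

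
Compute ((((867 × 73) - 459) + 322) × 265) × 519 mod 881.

867 × 73 = 63291 ≡ 740 (mod 881)
740 - 459 = 281
281 + 322 = 603
603 × 265 = 159795 ≡ 334 (mod 881)
334 × 519 = 173346 ≡ 670 (mod 881)

670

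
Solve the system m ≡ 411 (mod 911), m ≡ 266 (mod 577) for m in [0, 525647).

407628

911⁻¹ mod 577: 911·558 ≡ 1 (mod 577), so 911⁻¹ ≡ 558.
m = 411 + 911·((266 − 411)·558 mod 577) = 411 + 911·447 = 407628.
Check: 407628 mod 911 = 411, 407628 mod 577 = 266. ✓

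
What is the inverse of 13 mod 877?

By the extended Euclidean algorithm:
877 = 67·13 + 6
13 = 2·6 + 1
6 = 6·1 + 0
gcd(13, 877) = 1, so the inverse exists.
Back-substitute for 1:
1 = 1·13 − 2·6
  = −2·877 + 135·13
So 13⁻¹ ≡ 135 (mod 877).

135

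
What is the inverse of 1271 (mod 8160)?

8160 = 6×1271 + 534
1271 = 2×534 + 203
534 = 2×203 + 128
203 = 1×128 + 75
128 = 1×75 + 53
75 = 1×53 + 22
53 = 2×22 + 9
22 = 2×9 + 4
9 = 2×4 + 1
4 = 4×1 + 0
gcd(1271, 8160) = 1, so the inverse exists.
Back-substitute for 1:
1 = 1×9 − 2×4
  = −2×22 + 5×9
  = 5×53 − 12×22
  = −12×75 + 17×53
  = 17×128 − 29×75
  = −29×203 + 46×128
  = 46×534 − 121×203
  = −121×1271 + 288×534
  = 288×8160 − 1849×1271
So 1271⁻¹ ≡ −1849 ≡ 6311 (mod 8160).

6311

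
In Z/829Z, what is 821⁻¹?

518

Apply the Euclidean algorithm and back-substitute:
829 = 1×821 + 8
821 = 102×8 + 5
8 = 1×5 + 3
5 = 1×3 + 2
3 = 1×2 + 1
2 = 2×1 + 0
gcd(821, 829) = 1, so the inverse exists.
Back-substitute for 1:
1 = 1×3 − 1×2
  = −1×5 + 2×3
  = 2×8 − 3×5
  = −3×821 + 308×8
  = 308×829 − 311×821
So 821⁻¹ ≡ −311 ≡ 518 (mod 829).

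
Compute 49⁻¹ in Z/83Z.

83 = 1·49 + 34
49 = 1·34 + 15
34 = 2·15 + 4
15 = 3·4 + 3
4 = 1·3 + 1
3 = 3·1 + 0
gcd(49, 83) = 1, so the inverse exists.
Back-substitute for 1:
1 = 1·4 − 1·3
  = −1·15 + 4·4
  = 4·34 − 9·15
  = −9·49 + 13·34
  = 13·83 − 22·49
So 49⁻¹ ≡ −22 ≡ 61 (mod 83).

61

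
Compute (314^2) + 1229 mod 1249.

(314)^2 ≡ 1174 (mod 1249)
1174 + 1229 = 2403 ≡ 1154 (mod 1249)

1154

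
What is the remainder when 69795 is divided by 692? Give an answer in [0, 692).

69795 = 100×692 + 595, so 69795 ≡ 595 (mod 692).

595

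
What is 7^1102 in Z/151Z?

58

1102 in binary is 10001001110, i.e. 1102 = 1024 + 64 + 8 + 4 + 2.
7^1 ≡ 7 (mod 151)
7^2 ≡ 7^2 = 49 (mod 151)
7^4 ≡ 49^2 = 2401 ≡ 136 (mod 151)
7^8 ≡ 136^2 = 18496 ≡ 74 (mod 151)
7^16 ≡ 74^2 = 5476 ≡ 40 (mod 151)
7^32 ≡ 40^2 = 1600 ≡ 90 (mod 151)
7^64 ≡ 90^2 = 8100 ≡ 97 (mod 151)
7^128 ≡ 97^2 = 9409 ≡ 47 (mod 151)
7^256 ≡ 47^2 = 2209 ≡ 95 (mod 151)
7^512 ≡ 95^2 = 9025 ≡ 116 (mod 151)
7^1024 ≡ 116^2 = 13456 ≡ 17 (mod 151)
7^1102 = 7^1024 * 7^64 * 7^8 * 7^4 * 7^2 ≡ 17 * 97 * 74 * 136 * 49 (mod 151).
Accumulate the product:
17 * 97 = 1649 ≡ 139
139 * 74 = 10286 ≡ 18
18 * 136 = 2448 ≡ 32
32 * 49 = 1568 ≡ 58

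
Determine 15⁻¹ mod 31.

29

Apply the Euclidean algorithm and back-substitute:
31 = 2·15 + 1
15 = 15·1 + 0
gcd(15, 31) = 1, so the inverse exists.
Bézout: 1 = 1·31 − 2·15.
So 15⁻¹ ≡ −2 ≡ 29 (mod 31).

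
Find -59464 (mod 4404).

2192

-59464 = -14×4404 + 2192, so -59464 ≡ 2192 (mod 4404).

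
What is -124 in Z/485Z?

361

-124 = -1*485 + 361, so -124 ≡ 361 (mod 485).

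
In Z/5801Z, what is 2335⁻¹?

Run the extended Euclidean algorithm:
5801 = 2*2335 + 1131
2335 = 2*1131 + 73
1131 = 15*73 + 36
73 = 2*36 + 1
36 = 36*1 + 0
gcd(2335, 5801) = 1, so the inverse exists.
Bézout: 1 = −64*5801 + 159*2335.
So 2335⁻¹ ≡ 159 (mod 5801).

159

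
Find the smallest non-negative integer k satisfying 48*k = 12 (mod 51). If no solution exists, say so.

13

gcd(48, 51) = 3, and 3 | 12, so solutions exist.
Divide through by 3: 16*k = 4 (mod 17).
16⁻¹ ≡ 16 (mod 17).
k ≡ 16*4 ≡ 13 (mod 17).
The smallest non-negative solution is k = 13.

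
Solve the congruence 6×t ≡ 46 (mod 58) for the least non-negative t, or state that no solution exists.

27

gcd(6, 58) = 2, and 2 | 46, so solutions exist.
Divide through by 2: 3×t ≡ 23 mod 29.
3⁻¹ ≡ 10 (mod 29).
t ≡ 10×23 ≡ 27 (mod 29).
The smallest non-negative solution is t = 27.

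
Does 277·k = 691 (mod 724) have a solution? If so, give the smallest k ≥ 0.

gcd(277, 724) = 1, so a unique solution mod 724 exists.
277⁻¹ ≡ 609 (mod 724).
k ≡ 609·691 ≡ 175 (mod 724).

175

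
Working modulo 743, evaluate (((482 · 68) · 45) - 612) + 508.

482 · 68 = 32776 ≡ 84 (mod 743)
84 · 45 = 3780 ≡ 65 (mod 743)
65 - 612 = -547 ≡ 196 (mod 743)
196 + 508 = 704

704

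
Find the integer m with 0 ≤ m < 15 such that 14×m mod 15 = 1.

14

Apply the Euclidean algorithm and back-substitute:
15 = 1·14 + 1
14 = 14·1 + 0
gcd(14, 15) = 1, so the inverse exists.
Back-substitute for 1:
1 = 1·15 − 1·14
So 14⁻¹ ≡ −1 ≡ 14 (mod 15).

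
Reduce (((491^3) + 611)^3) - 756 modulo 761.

402

(491)^3 ≡ 265 (mod 761)
265 + 611 = 876 ≡ 115 (mod 761)
(115)^3 ≡ 397 (mod 761)
397 - 756 = -359 ≡ 402 (mod 761)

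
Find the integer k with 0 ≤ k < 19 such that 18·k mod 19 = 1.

18

Run the extended Euclidean algorithm:
19 = 1*18 + 1
18 = 18*1 + 0
gcd(18, 19) = 1, so the inverse exists.
Bézout: 1 = 1*19 − 1*18.
So 18⁻¹ ≡ −1 ≡ 18 (mod 19).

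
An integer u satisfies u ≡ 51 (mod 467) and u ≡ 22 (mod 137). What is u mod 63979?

467⁻¹ mod 137: 467×115 ≡ 1 (mod 137), so 467⁻¹ ≡ 115.
u = 51 + 467×((22 − 51)×115 mod 137) = 51 + 467×90 = 42081.

42081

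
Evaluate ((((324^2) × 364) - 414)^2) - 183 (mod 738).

231

(324)^2 ≡ 180 (mod 738)
180 × 364 = 65520 ≡ 576 (mod 738)
576 - 414 = 162
(162)^2 ≡ 414 (mod 738)
414 - 183 = 231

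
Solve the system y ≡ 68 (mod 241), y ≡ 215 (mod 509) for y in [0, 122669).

92853

241⁻¹ mod 509: 241×245 ≡ 1 (mod 509), so 241⁻¹ ≡ 245.
y = 68 + 241×((215 − 68)×245 mod 509) = 68 + 241×385 = 92853.
Check: 92853 mod 241 = 68, 92853 mod 509 = 215. ✓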